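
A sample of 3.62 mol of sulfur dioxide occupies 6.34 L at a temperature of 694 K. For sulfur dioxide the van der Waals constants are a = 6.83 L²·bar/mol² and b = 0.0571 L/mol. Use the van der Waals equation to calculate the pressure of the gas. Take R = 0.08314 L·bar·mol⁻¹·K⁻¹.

P = nRT/(V − nb) − a n²/V²
nRT/(V − nb) = (3.62)(0.08314)(694)/(6.34 − 3.62×0.0571) = 208.87/6.1333 = 34.055 bar
a n²/V² = (6.83)(3.62)²/(6.34)² = 2.2267 bar
P = 34.055 − 2.2267 = 31.83 bar

P ≈ 31.83 bar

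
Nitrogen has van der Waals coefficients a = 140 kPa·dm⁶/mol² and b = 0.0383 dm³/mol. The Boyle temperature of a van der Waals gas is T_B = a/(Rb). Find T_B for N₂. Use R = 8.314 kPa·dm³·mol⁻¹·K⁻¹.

T_B ≈ 439.7 K

For a van der Waals gas the second virial coefficient B₂ = b − a/(RT) vanishes at T_B = a/(Rb).
T_B = 140/(8.314×0.0383) = 140/0.31843 = 439.7 K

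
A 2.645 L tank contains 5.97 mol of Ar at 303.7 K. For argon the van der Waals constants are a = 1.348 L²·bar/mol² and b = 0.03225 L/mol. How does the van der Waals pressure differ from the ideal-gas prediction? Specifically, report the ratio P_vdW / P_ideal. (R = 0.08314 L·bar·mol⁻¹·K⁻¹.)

Ideal: P_ideal = nRT/V = (5.97)(0.08314)(303.7)/2.645 = 56.9906 bar
vdW: P = nRT/(V − nb) − a n²/V² = 150.740/2.45247 − 48.0439/6.99603 = 61.4646 − 6.86731 = 54.5973 bar
Ratio = 54.5973/56.9906 = 0.9580

P_vdW / P_ideal ≈ 0.9580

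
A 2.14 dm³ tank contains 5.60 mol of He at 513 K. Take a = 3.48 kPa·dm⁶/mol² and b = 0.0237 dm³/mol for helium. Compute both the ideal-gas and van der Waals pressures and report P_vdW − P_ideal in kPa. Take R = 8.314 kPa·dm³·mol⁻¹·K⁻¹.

ΔP ≈ 714 kPa

Ideal: P_ideal = nRT/V = (5.60)(8.314)(513)/2.14 = 11161.0 kPa
vdW: P = nRT/(V − nb) − a n²/V² = 23884.5/2.00728 − 109.133/4.57960 = 11898.9 − 23.8302 = 11875.1 kPa
ΔP = 11875.1 − 11161.0 = 714 kPa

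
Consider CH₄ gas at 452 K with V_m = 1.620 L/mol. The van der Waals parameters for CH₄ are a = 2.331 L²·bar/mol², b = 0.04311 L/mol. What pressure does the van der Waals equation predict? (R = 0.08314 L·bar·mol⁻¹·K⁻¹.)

P = RT/(V_m − b) − a/V_m²
RT/(V_m − b) = (0.08314)(452)/(1.620 − 0.04311) = 37.579/1.5769 = 23.831 bar
a/V_m² = 2.331/(1.620)² = 0.88820 bar
P = 23.831 − 0.88820 = 22.94 bar

P ≈ 22.94 bar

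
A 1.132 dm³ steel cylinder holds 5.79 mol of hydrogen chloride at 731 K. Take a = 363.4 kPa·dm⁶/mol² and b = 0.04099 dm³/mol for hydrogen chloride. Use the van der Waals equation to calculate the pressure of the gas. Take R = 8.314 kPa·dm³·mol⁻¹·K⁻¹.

P ≈ 29825 kPa

P = nRT/(V − nb) − a n²/V²
nRT/(V − nb) = (5.79)(8.314)(731)/(1.132 − 5.79×0.04099) = 35189/0.89467 = 39332 kPa
a n²/V² = (363.4)(5.79)²/(1.132)² = 9507.1 kPa
P = 39332 − 9507.1 = 29825 kPa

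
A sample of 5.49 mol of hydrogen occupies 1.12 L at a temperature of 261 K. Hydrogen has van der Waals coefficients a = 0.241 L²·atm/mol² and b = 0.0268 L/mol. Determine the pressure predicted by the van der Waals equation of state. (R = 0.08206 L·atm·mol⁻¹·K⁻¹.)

P = nRT/(V − nb) − a n²/V²
nRT/(V − nb) = (5.49)(0.08206)(261)/(1.12 − 5.49×0.0268) = 117.58/0.97287 = 120.86 atm
a n²/V² = (0.241)(5.49)²/(1.12)² = 5.7906 atm
P = 120.86 − 5.7906 = 115.1 atm

P ≈ 115.1 atm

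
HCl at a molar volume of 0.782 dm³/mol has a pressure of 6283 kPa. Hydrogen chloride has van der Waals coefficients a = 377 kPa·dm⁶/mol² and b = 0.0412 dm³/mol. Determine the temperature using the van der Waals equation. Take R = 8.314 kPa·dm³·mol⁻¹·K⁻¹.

T = (P + a/V_m²)(V_m − b)/R
P + a/V_m² = 6283 + 377/(0.782)² = 6899.5 kPa
V_m − b = 0.782 − 0.0412 = 0.74080 dm³/mol
T = (6899.5)(0.74080)/8.314 = 614.8 K

T ≈ 614.8 K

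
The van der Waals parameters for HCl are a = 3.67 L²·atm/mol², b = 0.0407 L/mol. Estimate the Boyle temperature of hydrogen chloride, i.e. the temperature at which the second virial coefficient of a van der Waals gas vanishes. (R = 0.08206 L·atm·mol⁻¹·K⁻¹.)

For a van der Waals gas the second virial coefficient B₂ = b − a/(RT) vanishes at T_B = a/(Rb).
T_B = 3.67/(0.08206×0.0407) = 3.67/0.0033398 = 1099 K

T_B ≈ 1099 K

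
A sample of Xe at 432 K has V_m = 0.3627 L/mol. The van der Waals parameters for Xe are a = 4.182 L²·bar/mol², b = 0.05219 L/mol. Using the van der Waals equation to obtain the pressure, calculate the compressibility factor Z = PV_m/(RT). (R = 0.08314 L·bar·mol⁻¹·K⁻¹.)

P = RT/(V_m − b) − a/V_m² = (0.08314)(432)/(0.3627 − 0.05219) − 4.182/(0.3627)²
  = 35.916/0.31051 − 31.790 = 115.67 − 31.790 = 83.88 bar
Z = PV_m/(RT) = (83.88)(0.3627)/((0.08314)(432)) = 30.423/35.916 = 0.8471

Z ≈ 0.8471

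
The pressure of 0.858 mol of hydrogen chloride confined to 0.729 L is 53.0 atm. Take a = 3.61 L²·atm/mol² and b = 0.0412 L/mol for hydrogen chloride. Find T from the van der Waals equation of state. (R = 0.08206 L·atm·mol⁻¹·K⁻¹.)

T = (P + a n²/V²)(V − nb)/(nR)
P + a n²/V² = 53.0 + (3.61)(0.858)²/(0.729)² = 58.001 atm
V − nb = 0.729 − (0.858)(0.0412) = 0.69365 L
T = (58.001)(0.69365)/((0.858)(0.08206)) = 571.4 K

T ≈ 571.4 K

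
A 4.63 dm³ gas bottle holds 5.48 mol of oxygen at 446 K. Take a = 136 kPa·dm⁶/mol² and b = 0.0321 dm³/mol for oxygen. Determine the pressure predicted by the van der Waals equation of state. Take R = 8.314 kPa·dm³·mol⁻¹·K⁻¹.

P = nRT/(V − nb) − a n²/V²
nRT/(V − nb) = (5.48)(8.314)(446)/(4.63 − 5.48×0.0321) = 20320/4.4541 = 4562.1 kPa
a n²/V² = (136)(5.48)²/(4.63)² = 190.52 kPa
P = 4562.1 − 190.52 = 4372 kPa

P ≈ 4372 kPa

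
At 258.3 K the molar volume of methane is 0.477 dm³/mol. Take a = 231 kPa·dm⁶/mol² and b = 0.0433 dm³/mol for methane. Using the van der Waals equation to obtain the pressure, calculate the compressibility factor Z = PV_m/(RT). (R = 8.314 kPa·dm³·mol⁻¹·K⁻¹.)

P = RT/(V_m − b) − a/V_m² = (8.314)(258.3)/(0.477 − 0.0433) − 231/(0.477)²
  = 2147.5/0.43370 − 1015.3 = 4951.6 − 1015.3 = 3936.3 kPa
Z = PV_m/(RT) = (3936.3)(0.477)/((8.314)(258.3)) = 1877.6/2147.5 = 0.8743

Z ≈ 0.8743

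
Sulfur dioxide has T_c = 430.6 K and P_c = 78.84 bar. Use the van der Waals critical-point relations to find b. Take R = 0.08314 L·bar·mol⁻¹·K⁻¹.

From T_c = 8a/(27Rb) and P_c = a/(27b²): b = R T_c/(8 P_c).
b = (0.08314)(430.6)/(8×78.84) = 35.800/630.72 = 0.05676 L/mol

b ≈ 0.05676 L/mol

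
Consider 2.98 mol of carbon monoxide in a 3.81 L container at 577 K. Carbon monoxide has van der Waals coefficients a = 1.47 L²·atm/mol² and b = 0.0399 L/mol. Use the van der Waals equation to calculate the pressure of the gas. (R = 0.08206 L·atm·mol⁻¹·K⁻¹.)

P = nRT/(V − nb) − a n²/V²
nRT/(V − nb) = (2.98)(0.08206)(577)/(3.81 − 2.98×0.0399) = 141.10/3.6911 = 38.227 atm
a n²/V² = (1.47)(2.98)²/(3.81)² = 0.89929 atm
P = 38.227 − 0.89929 = 37.33 atm

P ≈ 37.33 atm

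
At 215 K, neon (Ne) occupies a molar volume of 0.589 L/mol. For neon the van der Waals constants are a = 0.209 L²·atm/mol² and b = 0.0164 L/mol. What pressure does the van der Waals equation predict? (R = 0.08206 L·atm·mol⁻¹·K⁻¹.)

P ≈ 30.21 atm

P = RT/(V_m − b) − a/V_m²
RT/(V_m − b) = (0.08206)(215)/(0.589 − 0.0164) = 17.643/0.57260 = 30.812 atm
a/V_m² = 0.209/(0.589)² = 0.60244 atm
P = 30.812 − 0.60244 = 30.21 atm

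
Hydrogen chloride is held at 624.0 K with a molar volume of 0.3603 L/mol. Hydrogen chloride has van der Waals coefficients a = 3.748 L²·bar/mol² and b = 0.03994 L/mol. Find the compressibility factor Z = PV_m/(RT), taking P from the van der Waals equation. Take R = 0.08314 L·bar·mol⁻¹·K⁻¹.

Z ≈ 0.9242

P = RT/(V_m − b) − a/V_m² = (0.08314)(624.0)/(0.3603 − 0.03994) − 3.748/(0.3603)²
  = 51.879/0.32036 − 28.872 = 161.94 − 28.872 = 133.07 bar
Z = PV_m/(RT) = (133.07)(0.3603)/((0.08314)(624.0)) = 47.945/51.879 = 0.9242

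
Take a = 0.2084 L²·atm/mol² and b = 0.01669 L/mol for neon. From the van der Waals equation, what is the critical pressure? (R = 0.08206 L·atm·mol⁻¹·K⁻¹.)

For a van der Waals gas, P_c = a/(27b²).
P_c = 0.2084/(27×(0.01669)²) = 0.2084/0.0075210 = 27.71 atm

P_c ≈ 27.71 atm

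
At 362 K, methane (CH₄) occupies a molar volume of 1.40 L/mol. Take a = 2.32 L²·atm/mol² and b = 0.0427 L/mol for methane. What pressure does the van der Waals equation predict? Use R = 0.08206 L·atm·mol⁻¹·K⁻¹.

P = RT/(V_m − b) − a/V_m²
RT/(V_m − b) = (0.08206)(362)/(1.40 − 0.0427) = 29.706/1.3573 = 21.886 atm
a/V_m² = 2.32/(1.40)² = 1.1837 atm
P = 21.886 − 1.1837 = 20.70 atm

P ≈ 20.70 atm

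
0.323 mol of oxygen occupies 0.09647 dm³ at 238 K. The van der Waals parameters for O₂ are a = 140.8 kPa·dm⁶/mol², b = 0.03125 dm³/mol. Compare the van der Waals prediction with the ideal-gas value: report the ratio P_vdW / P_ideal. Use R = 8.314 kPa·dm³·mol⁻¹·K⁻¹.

P_vdW / P_ideal ≈ 0.8786

Ideal: P_ideal = nRT/V = (0.323)(8.314)(238)/0.09647 = 6625.17 kPa
vdW: P = nRT/(V − nb) − a n²/V² = 639.130/0.0863763 − 14.6895/0.00930646 = 7399.37 − 1578.42 = 5820.95 kPa
Ratio = 5820.95/6625.17 = 0.8786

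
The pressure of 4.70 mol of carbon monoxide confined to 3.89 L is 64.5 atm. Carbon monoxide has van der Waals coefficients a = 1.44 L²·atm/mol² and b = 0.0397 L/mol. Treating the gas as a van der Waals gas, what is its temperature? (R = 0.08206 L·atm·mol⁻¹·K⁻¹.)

T ≈ 639.5 K

T = (P + a n²/V²)(V − nb)/(nR)
P + a n²/V² = 64.5 + (1.44)(4.70)²/(3.89)² = 66.602 atm
V − nb = 3.89 − (4.70)(0.0397) = 3.7034 L
T = (66.602)(3.7034)/((4.70)(0.08206)) = 639.5 K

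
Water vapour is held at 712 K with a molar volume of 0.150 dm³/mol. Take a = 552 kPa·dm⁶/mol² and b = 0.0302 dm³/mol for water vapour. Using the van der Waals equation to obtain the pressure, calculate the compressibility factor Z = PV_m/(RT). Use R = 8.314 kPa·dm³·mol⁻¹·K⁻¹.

P = RT/(V_m − b) − a/V_m² = (8.314)(712)/(0.150 − 0.0302) − 552/(0.150)²
  = 5919.6/0.11980 − 24533 = 49412 − 24533 = 24879 kPa
Z = PV_m/(RT) = (24879)(0.150)/((8.314)(712)) = 3731.9/5919.6 = 0.6304

Z ≈ 0.6304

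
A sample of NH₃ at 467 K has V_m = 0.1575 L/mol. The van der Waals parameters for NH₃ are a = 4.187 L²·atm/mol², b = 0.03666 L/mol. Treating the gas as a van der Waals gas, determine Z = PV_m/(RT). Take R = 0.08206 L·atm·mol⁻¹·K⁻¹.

Z ≈ 0.6097

P = RT/(V_m − b) − a/V_m² = (0.08206)(467)/(0.1575 − 0.03666) − 4.187/(0.1575)²
  = 38.322/0.12084 − 168.79 = 317.13 − 168.79 = 148.34 atm
Z = PV_m/(RT) = (148.34)(0.1575)/((0.08206)(467)) = 23.364/38.322 = 0.6097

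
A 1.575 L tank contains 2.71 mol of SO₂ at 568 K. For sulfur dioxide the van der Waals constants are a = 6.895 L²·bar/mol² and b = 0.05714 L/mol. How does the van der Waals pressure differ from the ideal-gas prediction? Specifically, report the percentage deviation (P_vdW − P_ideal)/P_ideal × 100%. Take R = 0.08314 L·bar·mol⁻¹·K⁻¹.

-14.22 %

Ideal: P_ideal = nRT/V = (2.71)(0.08314)(568)/1.575 = 81.2544 bar
vdW: P = nRT/(V − nb) − a n²/V² = 127.976/1.42015 − 50.6376/2.48063 = 90.1144 − 20.4132 = 69.7012 bar
% deviation = (69.7012 − 81.2544)/81.2544 × 100% = -14.22%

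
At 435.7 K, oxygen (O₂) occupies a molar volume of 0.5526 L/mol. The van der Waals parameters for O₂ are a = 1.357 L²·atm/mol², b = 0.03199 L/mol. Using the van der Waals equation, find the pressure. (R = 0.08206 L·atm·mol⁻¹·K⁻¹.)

P = RT/(V_m − b) − a/V_m²
RT/(V_m − b) = (0.08206)(435.7)/(0.5526 − 0.03199) = 35.754/0.52061 = 68.677 atm
a/V_m² = 1.357/(0.5526)² = 4.4438 atm
P = 68.677 − 4.4438 = 64.23 atm

P ≈ 64.23 atm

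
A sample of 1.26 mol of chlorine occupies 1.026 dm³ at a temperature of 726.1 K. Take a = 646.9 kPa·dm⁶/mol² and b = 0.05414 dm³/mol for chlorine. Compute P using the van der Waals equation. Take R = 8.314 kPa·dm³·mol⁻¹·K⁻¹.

P = nRT/(V − nb) − a n²/V²
nRT/(V − nb) = (1.26)(8.314)(726.1)/(1.026 − 1.26×0.05414) = 7606.4/0.95778 = 7941.7 kPa
a n²/V² = (646.9)(1.26)²/(1.026)² = 975.63 kPa
P = 7941.7 − 975.63 = 6966 kPa

P ≈ 6966 kPa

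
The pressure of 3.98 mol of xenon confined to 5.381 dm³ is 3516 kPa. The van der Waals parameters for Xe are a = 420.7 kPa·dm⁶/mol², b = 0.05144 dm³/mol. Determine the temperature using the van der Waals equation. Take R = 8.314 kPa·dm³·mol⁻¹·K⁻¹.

T ≈ 586.0 K

T = (P + a n²/V²)(V − nb)/(nR)
P + a n²/V² = 3516 + (420.7)(3.98)²/(5.381)² = 3746.2 kPa
V − nb = 5.381 − (3.98)(0.05144) = 5.1763 dm³
T = (3746.2)(5.1763)/((3.98)(8.314)) = 586.0 K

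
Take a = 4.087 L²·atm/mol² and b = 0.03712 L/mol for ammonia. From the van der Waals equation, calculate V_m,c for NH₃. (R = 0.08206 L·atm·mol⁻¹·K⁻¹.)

For a van der Waals gas, V_m,c = 3b.
V_m,c = 3×0.03712 = 0.1114 L/mol

V_m,c ≈ 0.1114 L/mol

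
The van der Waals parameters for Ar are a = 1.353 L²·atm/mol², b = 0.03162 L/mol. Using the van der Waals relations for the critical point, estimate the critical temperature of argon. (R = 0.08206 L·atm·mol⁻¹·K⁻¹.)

T_c ≈ 154.5 K

For a van der Waals gas, T_c = 8a/(27Rb).
T_c = 8×1.353/(27×0.08206×0.03162) = 10.824/0.070058 = 154.5 K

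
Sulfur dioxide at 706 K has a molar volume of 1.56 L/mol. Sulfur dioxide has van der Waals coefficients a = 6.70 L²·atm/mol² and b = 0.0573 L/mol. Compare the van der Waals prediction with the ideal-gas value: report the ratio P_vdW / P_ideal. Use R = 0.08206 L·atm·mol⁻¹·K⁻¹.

P_vdW / P_ideal ≈ 0.9640

Ideal: P_ideal = RT/V_m = (0.08206)(706)/1.56 = 37.1374 atm
vdW: P = RT/(V_m − b) − a/V_m² = 57.9344/1.50270 − 6.70/2.43360 = 38.5535 − 2.75312 = 35.8004 atm
Ratio = 35.8004/37.1374 = 0.9640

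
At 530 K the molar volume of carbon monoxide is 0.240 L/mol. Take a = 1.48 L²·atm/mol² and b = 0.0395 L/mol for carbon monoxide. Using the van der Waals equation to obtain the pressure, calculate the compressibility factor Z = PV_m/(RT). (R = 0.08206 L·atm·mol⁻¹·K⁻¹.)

Z ≈ 1.055

P = RT/(V_m − b) − a/V_m² = (0.08206)(530)/(0.240 − 0.0395) − 1.48/(0.240)²
  = 43.492/0.20050 − 25.694 = 216.92 − 25.694 = 191.23 atm
Z = PV_m/(RT) = (191.23)(0.240)/((0.08206)(530)) = 45.895/43.492 = 1.055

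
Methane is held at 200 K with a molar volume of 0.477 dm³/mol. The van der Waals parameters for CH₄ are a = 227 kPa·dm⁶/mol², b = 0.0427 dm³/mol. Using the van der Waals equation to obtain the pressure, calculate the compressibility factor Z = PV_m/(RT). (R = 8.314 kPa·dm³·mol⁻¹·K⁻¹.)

Z ≈ 0.8121

P = RT/(V_m − b) − a/V_m² = (8.314)(200)/(0.477 − 0.0427) − 227/(0.477)²
  = 1662.8/0.43430 − 997.68 = 3828.7 − 997.68 = 2831.0 kPa
Z = PV_m/(RT) = (2831.0)(0.477)/((8.314)(200)) = 1350.4/1662.8 = 0.8121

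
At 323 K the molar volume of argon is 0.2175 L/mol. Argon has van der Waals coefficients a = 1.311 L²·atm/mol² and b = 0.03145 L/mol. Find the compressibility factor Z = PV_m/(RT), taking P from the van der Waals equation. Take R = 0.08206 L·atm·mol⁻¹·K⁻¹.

P = RT/(V_m − b) − a/V_m² = (0.08206)(323)/(0.2175 − 0.03145) − 1.311/(0.2175)²
  = 26.505/0.18605 − 27.713 = 142.46 − 27.713 = 114.75 atm
Z = PV_m/(RT) = (114.75)(0.2175)/((0.08206)(323)) = 24.958/26.505 = 0.9416

Z ≈ 0.9416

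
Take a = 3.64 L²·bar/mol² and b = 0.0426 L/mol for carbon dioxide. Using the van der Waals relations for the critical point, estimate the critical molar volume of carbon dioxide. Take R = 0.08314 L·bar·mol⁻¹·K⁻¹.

For a van der Waals gas, V_m,c = 3b.
V_m,c = 3×0.0426 = 0.1278 L/mol

V_m,c ≈ 0.1278 L/mol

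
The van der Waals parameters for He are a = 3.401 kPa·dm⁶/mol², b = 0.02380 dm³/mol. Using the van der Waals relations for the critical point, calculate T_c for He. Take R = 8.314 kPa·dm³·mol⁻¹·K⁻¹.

T_c ≈ 5.093 K

For a van der Waals gas, T_c = 8a/(27Rb).
T_c = 8×3.401/(27×8.314×0.02380) = 27.208/5.3426 = 5.093 K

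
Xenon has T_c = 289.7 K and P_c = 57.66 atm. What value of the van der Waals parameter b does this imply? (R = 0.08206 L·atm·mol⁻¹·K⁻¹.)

From T_c = 8a/(27Rb) and P_c = a/(27b²): b = R T_c/(8 P_c).
b = (0.08206)(289.7)/(8×57.66) = 23.773/461.28 = 0.05154 L/mol

b ≈ 0.05154 L/mol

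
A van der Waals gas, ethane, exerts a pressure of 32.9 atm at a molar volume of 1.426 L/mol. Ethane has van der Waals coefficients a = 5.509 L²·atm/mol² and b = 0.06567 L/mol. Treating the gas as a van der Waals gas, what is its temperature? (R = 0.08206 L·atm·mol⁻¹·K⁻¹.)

T ≈ 590.3 K

T = (P + a/V_m²)(V_m − b)/R
P + a/V_m² = 32.9 + 5.509/(1.426)² = 35.609 atm
V_m − b = 1.426 − 0.06567 = 1.3603 L/mol
T = (35.609)(1.3603)/0.08206 = 590.3 K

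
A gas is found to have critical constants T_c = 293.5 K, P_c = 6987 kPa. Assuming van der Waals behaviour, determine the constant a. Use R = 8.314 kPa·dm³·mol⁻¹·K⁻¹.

From T_c = 8a/(27Rb) and P_c = a/(27b²): a = 27 R² T_c²/(64 P_c).
a = 27×(8.314)²×(293.5)²/(64×6987) = 160768151/447168 = 359.5 kPa·dm⁶/mol²

a ≈ 359.5 kPa·dm⁶/mol²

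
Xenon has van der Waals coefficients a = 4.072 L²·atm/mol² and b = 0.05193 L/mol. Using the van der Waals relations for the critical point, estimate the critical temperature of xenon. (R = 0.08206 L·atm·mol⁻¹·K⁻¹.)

For a van der Waals gas, T_c = 8a/(27Rb).
T_c = 8×4.072/(27×0.08206×0.05193) = 32.576/0.11506 = 283.1 K

T_c ≈ 283.1 K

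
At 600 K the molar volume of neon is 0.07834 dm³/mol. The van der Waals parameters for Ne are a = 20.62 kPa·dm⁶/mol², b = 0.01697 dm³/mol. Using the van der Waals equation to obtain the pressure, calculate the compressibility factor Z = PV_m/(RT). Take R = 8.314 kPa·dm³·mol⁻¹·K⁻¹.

P = RT/(V_m − b) − a/V_m² = (8.314)(600)/(0.07834 − 0.01697) − 20.62/(0.07834)²
  = 4988.4/0.061370 − 3359.9 = 81284 − 3359.9 = 77924 kPa
Z = PV_m/(RT) = (77924)(0.07834)/((8.314)(600)) = 6104.6/4988.4 = 1.224

Z ≈ 1.224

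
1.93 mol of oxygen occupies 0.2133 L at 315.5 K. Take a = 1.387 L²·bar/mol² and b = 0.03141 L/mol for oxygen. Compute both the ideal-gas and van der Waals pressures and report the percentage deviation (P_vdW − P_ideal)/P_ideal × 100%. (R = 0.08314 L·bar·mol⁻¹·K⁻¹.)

-8.14 %

Ideal: P_ideal = nRT/V = (1.93)(0.08314)(315.5)/0.2133 = 237.343 bar
vdW: P = nRT/(V − nb) − a n²/V² = 50.6252/0.152679 − 5.16644/0.0454969 = 331.579 − 113.556 = 218.023 bar
% deviation = (218.023 − 237.343)/237.343 × 100% = -8.14%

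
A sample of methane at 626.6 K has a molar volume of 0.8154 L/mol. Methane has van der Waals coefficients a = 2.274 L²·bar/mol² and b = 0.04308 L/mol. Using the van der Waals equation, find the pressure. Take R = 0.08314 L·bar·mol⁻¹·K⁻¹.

P = RT/(V_m − b) − a/V_m²
RT/(V_m − b) = (0.08314)(626.6)/(0.8154 − 0.04308) = 52.096/0.77232 = 67.454 bar
a/V_m² = 2.274/(0.8154)² = 3.4202 bar
P = 67.454 − 3.4202 = 64.03 bar

P ≈ 64.03 bar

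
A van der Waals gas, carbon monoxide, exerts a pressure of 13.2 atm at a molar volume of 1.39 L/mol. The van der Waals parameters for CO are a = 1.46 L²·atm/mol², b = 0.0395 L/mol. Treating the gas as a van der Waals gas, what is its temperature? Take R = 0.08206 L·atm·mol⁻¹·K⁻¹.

T ≈ 229.7 K

T = (P + a/V_m²)(V_m − b)/R
P + a/V_m² = 13.2 + 1.46/(1.39)² = 13.956 atm
V_m − b = 1.39 − 0.0395 = 1.3505 L/mol
T = (13.956)(1.3505)/0.08206 = 229.7 K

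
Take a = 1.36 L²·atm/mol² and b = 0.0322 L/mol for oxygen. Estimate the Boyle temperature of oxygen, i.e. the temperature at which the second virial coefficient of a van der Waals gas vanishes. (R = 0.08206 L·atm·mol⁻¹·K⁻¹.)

T_B ≈ 514.7 K

For a van der Waals gas the second virial coefficient B₂ = b − a/(RT) vanishes at T_B = a/(Rb).
T_B = 1.36/(0.08206×0.0322) = 1.36/0.0026423 = 514.7 K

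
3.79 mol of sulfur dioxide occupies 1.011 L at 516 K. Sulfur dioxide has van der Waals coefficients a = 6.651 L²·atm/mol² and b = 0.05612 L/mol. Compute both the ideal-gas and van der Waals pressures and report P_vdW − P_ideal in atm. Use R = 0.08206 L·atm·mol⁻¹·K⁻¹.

ΔP ≈ -51.18 atm

Ideal: P_ideal = nRT/V = (3.79)(0.08206)(516)/1.011 = 158.734 atm
vdW: P = nRT/(V − nb) − a n²/V² = 160.480/0.798305 − 95.5356/1.02212 = 201.026 − 93.4681 = 107.558 atm
ΔP = 107.558 − 158.734 = -51.18 atm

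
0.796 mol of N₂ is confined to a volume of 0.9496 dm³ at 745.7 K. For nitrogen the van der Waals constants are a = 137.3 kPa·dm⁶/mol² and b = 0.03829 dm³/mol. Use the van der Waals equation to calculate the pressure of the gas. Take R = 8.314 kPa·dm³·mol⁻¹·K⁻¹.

P ≈ 5273 kPa

P = nRT/(V − nb) − a n²/V²
nRT/(V − nb) = (0.796)(8.314)(745.7)/(0.9496 − 0.796×0.03829) = 4935.0/0.91912 = 5369.3 kPa
a n²/V² = (137.3)(0.796)²/(0.9496)² = 96.475 kPa
P = 5369.3 − 96.475 = 5273 kPa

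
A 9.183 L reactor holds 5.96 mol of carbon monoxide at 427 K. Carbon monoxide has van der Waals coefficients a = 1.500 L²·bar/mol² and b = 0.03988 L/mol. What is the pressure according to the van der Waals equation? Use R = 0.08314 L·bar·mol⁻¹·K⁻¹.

P = nRT/(V − nb) − a n²/V²
nRT/(V − nb) = (5.96)(0.08314)(427)/(9.183 − 5.96×0.03988) = 211.58/8.9453 = 23.653 bar
a n²/V² = (1.500)(5.96)²/(9.183)² = 0.63185 bar
P = 23.653 − 0.63185 = 23.02 bar

P ≈ 23.02 bar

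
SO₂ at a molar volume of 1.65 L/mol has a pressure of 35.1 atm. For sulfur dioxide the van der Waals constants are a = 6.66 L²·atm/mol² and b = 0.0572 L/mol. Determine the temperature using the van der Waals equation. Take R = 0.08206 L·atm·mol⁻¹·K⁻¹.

T ≈ 728.8 K

T = (P + a/V_m²)(V_m − b)/R
P + a/V_m² = 35.1 + 6.66/(1.65)² = 37.546 atm
V_m − b = 1.65 − 0.0572 = 1.5928 L/mol
T = (37.546)(1.5928)/0.08206 = 728.8 K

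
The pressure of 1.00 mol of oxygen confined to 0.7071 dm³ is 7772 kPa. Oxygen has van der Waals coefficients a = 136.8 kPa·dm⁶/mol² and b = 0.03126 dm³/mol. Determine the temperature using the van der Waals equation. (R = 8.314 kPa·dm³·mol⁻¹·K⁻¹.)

T ≈ 654.0 K

T = (P + a n²/V²)(V − nb)/(nR)
P + a n²/V² = 7772 + (136.8)(1.00)²/(0.7071)² = 8045.6 kPa
V − nb = 0.7071 − (1.00)(0.03126) = 0.67584 dm³
T = (8045.6)(0.67584)/((1.00)(8.314)) = 654.0 K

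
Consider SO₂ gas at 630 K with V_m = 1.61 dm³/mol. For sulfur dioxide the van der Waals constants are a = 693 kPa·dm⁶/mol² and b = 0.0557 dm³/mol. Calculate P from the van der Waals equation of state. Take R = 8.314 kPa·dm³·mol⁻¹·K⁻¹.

P = RT/(V_m − b) − a/V_m²
RT/(V_m − b) = (8.314)(630)/(1.61 − 0.0557) = 5237.8/1.5543 = 3369.9 kPa
a/V_m² = 693/(1.61)² = 267.35 kPa
P = 3369.9 − 267.35 = 3103 kPa

P ≈ 3103 kPa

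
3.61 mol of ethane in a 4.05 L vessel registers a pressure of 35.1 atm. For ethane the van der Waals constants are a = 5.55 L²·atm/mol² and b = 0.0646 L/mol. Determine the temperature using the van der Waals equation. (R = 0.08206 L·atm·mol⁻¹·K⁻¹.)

T ≈ 509.1 K

T = (P + a n²/V²)(V − nb)/(nR)
P + a n²/V² = 35.1 + (5.55)(3.61)²/(4.05)² = 39.510 atm
V − nb = 4.05 − (3.61)(0.0646) = 3.8168 L
T = (39.510)(3.8168)/((3.61)(0.08206)) = 509.1 K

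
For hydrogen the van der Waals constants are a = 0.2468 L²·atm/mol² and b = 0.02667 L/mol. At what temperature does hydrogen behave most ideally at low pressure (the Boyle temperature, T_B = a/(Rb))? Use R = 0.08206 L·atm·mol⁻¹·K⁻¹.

For a van der Waals gas the second virial coefficient B₂ = b − a/(RT) vanishes at T_B = a/(Rb).
T_B = 0.2468/(0.08206×0.02667) = 0.2468/0.0021885 = 112.8 K

T_B ≈ 112.8 K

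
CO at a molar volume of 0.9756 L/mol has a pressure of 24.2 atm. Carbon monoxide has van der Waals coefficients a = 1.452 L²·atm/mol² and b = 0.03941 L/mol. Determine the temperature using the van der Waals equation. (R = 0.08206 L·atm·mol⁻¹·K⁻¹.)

T = (P + a/V_m²)(V_m − b)/R
P + a/V_m² = 24.2 + 1.452/(0.9756)² = 25.726 atm
V_m − b = 0.9756 − 0.03941 = 0.93619 L/mol
T = (25.726)(0.93619)/0.08206 = 293.5 K

T ≈ 293.5 K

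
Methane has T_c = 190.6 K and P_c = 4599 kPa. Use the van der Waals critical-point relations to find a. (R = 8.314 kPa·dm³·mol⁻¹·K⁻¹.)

From T_c = 8a/(27Rb) and P_c = a/(27b²): a = 27 R² T_c²/(64 P_c).
a = 27×(8.314)²×(190.6)²/(64×4599) = 67799985/294336 = 230.3 kPa·dm⁶/mol²

a ≈ 230.3 kPa·dm⁶/mol²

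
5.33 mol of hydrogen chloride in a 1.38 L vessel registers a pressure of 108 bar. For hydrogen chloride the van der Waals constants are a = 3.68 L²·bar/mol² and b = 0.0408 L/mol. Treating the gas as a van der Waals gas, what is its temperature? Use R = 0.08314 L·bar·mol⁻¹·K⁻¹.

T ≈ 427.3 K

T = (P + a n²/V²)(V − nb)/(nR)
P + a n²/V² = 108 + (3.68)(5.33)²/(1.38)² = 162.90 bar
V − nb = 1.38 − (5.33)(0.0408) = 1.1625 L
T = (162.90)(1.1625)/((5.33)(0.08314)) = 427.3 K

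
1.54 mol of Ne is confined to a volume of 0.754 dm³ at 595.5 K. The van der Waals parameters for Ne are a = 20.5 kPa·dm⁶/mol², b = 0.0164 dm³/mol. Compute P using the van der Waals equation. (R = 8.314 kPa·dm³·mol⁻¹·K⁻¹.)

P ≈ 10377 kPa

P = nRT/(V − nb) − a n²/V²
nRT/(V − nb) = (1.54)(8.314)(595.5)/(0.754 − 1.54×0.0164) = 7624.5/0.72874 = 10463 kPa
a n²/V² = (20.5)(1.54)²/(0.754)² = 85.517 kPa
P = 10463 − 85.517 = 10377 kPa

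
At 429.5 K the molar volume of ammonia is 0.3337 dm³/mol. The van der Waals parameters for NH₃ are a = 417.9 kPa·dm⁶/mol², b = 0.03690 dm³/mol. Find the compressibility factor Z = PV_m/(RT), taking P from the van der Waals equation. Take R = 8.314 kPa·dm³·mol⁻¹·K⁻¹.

Z ≈ 0.7736

P = RT/(V_m − b) − a/V_m² = (8.314)(429.5)/(0.3337 − 0.03690) − 417.9/(0.3337)²
  = 3570.9/0.29680 − 3752.8 = 12031 − 3752.8 = 8278 kPa
Z = PV_m/(RT) = (8278)(0.3337)/((8.314)(429.5)) = 2762.4/3570.9 = 0.7736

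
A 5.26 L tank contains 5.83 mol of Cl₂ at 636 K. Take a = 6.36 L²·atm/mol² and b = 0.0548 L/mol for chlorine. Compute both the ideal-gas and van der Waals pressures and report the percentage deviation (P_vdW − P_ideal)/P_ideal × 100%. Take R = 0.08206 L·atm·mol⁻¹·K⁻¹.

Ideal: P_ideal = nRT/V = (5.83)(0.08206)(636)/5.26 = 57.8457 atm
vdW: P = nRT/(V − nb) − a n²/V² = 304.269/4.94052 − 216.169/27.6676 = 61.5864 − 7.81307 = 53.7733 atm
% deviation = (53.7733 − 57.8457)/57.8457 × 100% = -7.04%

-7.04 %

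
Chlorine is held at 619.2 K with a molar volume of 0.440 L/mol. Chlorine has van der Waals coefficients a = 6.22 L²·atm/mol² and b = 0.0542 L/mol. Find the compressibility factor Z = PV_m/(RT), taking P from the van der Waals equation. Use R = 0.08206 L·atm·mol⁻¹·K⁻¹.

P = RT/(V_m − b) − a/V_m² = (0.08206)(619.2)/(0.440 − 0.0542) − 6.22/(0.440)²
  = 50.812/0.38580 − 32.128 = 131.71 − 32.128 = 99.58 atm
Z = PV_m/(RT) = (99.58)(0.440)/((0.08206)(619.2)) = 43.815/50.812 = 0.8623

Z ≈ 0.8623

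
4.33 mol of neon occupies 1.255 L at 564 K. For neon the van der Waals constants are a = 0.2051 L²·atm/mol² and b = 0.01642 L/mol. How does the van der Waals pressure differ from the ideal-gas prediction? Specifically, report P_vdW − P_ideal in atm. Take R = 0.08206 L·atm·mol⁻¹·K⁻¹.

Ideal: P_ideal = nRT/V = (4.33)(0.08206)(564)/1.255 = 159.682 atm
vdW: P = nRT/(V − nb) − a n²/V² = 200.400/1.18390 − 3.84540/1.57503 = 169.271 − 2.44148 = 166.830 atm
ΔP = 166.830 − 159.682 = 7.15 atm

ΔP ≈ 7.15 atm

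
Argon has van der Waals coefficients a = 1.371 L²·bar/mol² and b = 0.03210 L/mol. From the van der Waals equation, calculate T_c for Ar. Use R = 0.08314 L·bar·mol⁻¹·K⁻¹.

For a van der Waals gas, T_c = 8a/(27Rb).
T_c = 8×1.371/(27×0.08314×0.03210) = 10.968/0.072057 = 152.2 K

T_c ≈ 152.2 K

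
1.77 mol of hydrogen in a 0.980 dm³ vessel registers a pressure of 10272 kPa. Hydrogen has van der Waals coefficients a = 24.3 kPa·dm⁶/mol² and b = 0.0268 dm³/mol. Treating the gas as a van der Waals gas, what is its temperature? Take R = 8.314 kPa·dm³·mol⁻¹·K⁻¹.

T ≈ 656.0 K

T = (P + a n²/V²)(V − nb)/(nR)
P + a n²/V² = 10272 + (24.3)(1.77)²/(0.980)² = 10351 kPa
V − nb = 0.980 − (1.77)(0.0268) = 0.93256 dm³
T = (10351)(0.93256)/((1.77)(8.314)) = 656.0 K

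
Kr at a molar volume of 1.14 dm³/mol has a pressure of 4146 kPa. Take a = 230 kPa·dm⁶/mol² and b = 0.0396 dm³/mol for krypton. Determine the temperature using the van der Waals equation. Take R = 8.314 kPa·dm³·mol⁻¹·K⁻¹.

T = (P + a/V_m²)(V_m − b)/R
P + a/V_m² = 4146 + 230/(1.14)² = 4323.0 kPa
V_m − b = 1.14 − 0.0396 = 1.1004 dm³/mol
T = (4323.0)(1.1004)/8.314 = 572.2 K

T ≈ 572.2 K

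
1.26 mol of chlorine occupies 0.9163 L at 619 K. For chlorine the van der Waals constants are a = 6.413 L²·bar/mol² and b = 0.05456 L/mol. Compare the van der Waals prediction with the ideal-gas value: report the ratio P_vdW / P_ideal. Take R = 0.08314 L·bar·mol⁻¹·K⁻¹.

Ideal: P_ideal = nRT/V = (1.26)(0.08314)(619)/0.9163 = 70.7674 bar
vdW: P = nRT/(V − nb) − a n²/V² = 64.8442/0.847554 − 10.1813/0.839606 = 76.5075 − 12.1263 = 64.3812 bar
Ratio = 64.3812/70.7674 = 0.9098

P_vdW / P_ideal ≈ 0.9098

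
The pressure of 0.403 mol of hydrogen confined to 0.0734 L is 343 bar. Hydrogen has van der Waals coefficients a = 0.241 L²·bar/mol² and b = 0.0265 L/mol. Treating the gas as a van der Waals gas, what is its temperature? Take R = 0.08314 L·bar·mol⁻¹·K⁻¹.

T ≈ 655.7 K

T = (P + a n²/V²)(V − nb)/(nR)
P + a n²/V² = 343 + (0.241)(0.403)²/(0.0734)² = 350.26 bar
V − nb = 0.0734 − (0.403)(0.0265) = 0.062721 L
T = (350.26)(0.062721)/((0.403)(0.08314)) = 655.7 K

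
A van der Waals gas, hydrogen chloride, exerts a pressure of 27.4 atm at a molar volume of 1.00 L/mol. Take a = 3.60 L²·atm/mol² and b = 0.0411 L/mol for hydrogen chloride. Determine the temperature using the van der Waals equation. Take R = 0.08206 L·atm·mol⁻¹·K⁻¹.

T ≈ 362.2 K

T = (P + a/V_m²)(V_m − b)/R
P + a/V_m² = 27.4 + 3.60/(1.00)² = 31.000 atm
V_m − b = 1.00 − 0.0411 = 0.95890 L/mol
T = (31.000)(0.95890)/0.08206 = 362.2 K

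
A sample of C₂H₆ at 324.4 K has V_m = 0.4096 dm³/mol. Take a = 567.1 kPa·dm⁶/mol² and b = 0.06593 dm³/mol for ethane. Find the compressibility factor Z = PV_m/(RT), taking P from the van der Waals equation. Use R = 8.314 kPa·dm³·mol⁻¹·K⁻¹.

Z ≈ 0.6785

P = RT/(V_m − b) − a/V_m² = (8.314)(324.4)/(0.4096 − 0.06593) − 567.1/(0.4096)²
  = 2697.1/0.34367 − 3380.2 = 7847.9 − 3380.2 = 4467.7 kPa
Z = PV_m/(RT) = (4467.7)(0.4096)/((8.314)(324.4)) = 1830.0/2697.1 = 0.6785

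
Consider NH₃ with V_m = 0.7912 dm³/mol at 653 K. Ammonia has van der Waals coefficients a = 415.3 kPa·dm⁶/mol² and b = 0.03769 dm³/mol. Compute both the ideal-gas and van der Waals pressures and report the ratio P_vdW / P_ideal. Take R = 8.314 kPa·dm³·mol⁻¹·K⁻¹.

P_vdW / P_ideal ≈ 0.9533

Ideal: P_ideal = RT/V_m = (8.314)(653)/0.7912 = 6861.78 kPa
vdW: P = RT/(V_m − b) − a/V_m² = 5429.04/0.753510 − 415.3/0.625997 = 7205.00 − 663.422 = 6541.58 kPa
Ratio = 6541.58/6861.78 = 0.9533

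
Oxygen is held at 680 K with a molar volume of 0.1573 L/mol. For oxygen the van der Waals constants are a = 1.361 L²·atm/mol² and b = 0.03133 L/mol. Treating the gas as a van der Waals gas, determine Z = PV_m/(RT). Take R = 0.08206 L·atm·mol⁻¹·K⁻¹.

Z ≈ 1.094

P = RT/(V_m − b) − a/V_m² = (0.08206)(680)/(0.1573 − 0.03133) − 1.361/(0.1573)²
  = 55.801/0.12597 − 55.005 = 442.97 − 55.005 = 387.97 atm
Z = PV_m/(RT) = (387.97)(0.1573)/((0.08206)(680)) = 61.028/55.801 = 1.094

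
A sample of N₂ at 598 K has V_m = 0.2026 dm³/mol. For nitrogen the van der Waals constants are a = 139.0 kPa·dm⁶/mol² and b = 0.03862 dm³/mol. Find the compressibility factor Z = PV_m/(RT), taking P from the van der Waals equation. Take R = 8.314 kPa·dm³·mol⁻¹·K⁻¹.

Z ≈ 1.098

P = RT/(V_m − b) − a/V_m² = (8.314)(598)/(0.2026 − 0.03862) − 139.0/(0.2026)²
  = 4971.8/0.16398 − 3386.4 = 30320 − 3386.4 = 26934 kPa
Z = PV_m/(RT) = (26934)(0.2026)/((8.314)(598)) = 5456.8/4971.8 = 1.098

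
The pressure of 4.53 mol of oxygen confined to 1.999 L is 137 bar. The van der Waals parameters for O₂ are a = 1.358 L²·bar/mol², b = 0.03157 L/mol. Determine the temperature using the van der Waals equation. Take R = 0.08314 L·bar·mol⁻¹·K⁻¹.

T = (P + a n²/V²)(V − nb)/(nR)
P + a n²/V² = 137 + (1.358)(4.53)²/(1.999)² = 143.97 bar
V − nb = 1.999 − (4.53)(0.03157) = 1.8560 L
T = (143.97)(1.8560)/((4.53)(0.08314)) = 709.5 K

T ≈ 709.5 K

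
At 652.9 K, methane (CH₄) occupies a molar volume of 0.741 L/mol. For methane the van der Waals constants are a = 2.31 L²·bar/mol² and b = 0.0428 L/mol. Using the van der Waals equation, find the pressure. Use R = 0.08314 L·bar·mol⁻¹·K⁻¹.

P = RT/(V_m − b) − a/V_m²
RT/(V_m − b) = (0.08314)(652.9)/(0.741 − 0.0428) = 54.282/0.69820 = 77.746 bar
a/V_m² = 2.31/(0.741)² = 4.2070 bar
P = 77.746 − 4.2070 = 73.54 bar

P ≈ 73.54 bar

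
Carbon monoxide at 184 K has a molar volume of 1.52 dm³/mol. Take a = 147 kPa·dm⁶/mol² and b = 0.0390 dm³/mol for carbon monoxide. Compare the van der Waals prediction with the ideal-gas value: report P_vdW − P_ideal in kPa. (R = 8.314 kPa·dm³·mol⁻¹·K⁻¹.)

ΔP ≈ -37.1 kPa

Ideal: P_ideal = RT/V_m = (8.314)(184)/1.52 = 1006.43 kPa
vdW: P = RT/(V_m − b) − a/V_m² = 1529.78/1.48100 − 147/2.31040 = 1032.94 − 63.6253 = 969.31 kPa
ΔP = 969.31 − 1006.43 = -37.1 kPa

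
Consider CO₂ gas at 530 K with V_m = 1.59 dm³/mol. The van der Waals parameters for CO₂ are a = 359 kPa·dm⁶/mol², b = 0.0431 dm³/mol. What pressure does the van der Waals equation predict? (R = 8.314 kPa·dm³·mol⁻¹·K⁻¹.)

P = RT/(V_m − b) − a/V_m²
RT/(V_m − b) = (8.314)(530)/(1.59 − 0.0431) = 4406.4/1.5469 = 2848.5 kPa
a/V_m² = 359/(1.59)² = 142.00 kPa
P = 2848.5 − 142.00 = 2707 kPa

P ≈ 2707 kPa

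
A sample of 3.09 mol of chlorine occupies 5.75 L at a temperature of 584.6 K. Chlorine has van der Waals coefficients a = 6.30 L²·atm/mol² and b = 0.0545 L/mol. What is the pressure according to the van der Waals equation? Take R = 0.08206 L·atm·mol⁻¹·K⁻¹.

P ≈ 24.74 atm

P = nRT/(V − nb) − a n²/V²
nRT/(V − nb) = (3.09)(0.08206)(584.6)/(5.75 − 3.09×0.0545) = 148.23/5.5816 = 26.557 atm
a n²/V² = (6.30)(3.09)²/(5.75)² = 1.8194 atm
P = 26.557 − 1.8194 = 24.74 atm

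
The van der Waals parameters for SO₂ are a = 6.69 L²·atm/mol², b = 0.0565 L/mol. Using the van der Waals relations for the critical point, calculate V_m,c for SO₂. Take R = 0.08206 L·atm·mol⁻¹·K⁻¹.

For a van der Waals gas, V_m,c = 3b.
V_m,c = 3×0.0565 = 0.1695 L/mol

V_m,c ≈ 0.1695 L/mol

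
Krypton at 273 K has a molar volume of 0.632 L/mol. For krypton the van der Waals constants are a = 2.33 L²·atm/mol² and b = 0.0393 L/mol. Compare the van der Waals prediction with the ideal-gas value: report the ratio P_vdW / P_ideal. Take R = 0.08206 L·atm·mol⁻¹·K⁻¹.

P_vdW / P_ideal ≈ 0.9017

Ideal: P_ideal = RT/V_m = (0.08206)(273)/0.632 = 35.4468 atm
vdW: P = RT/(V_m − b) − a/V_m² = 22.4024/0.592700 − 2.33/0.399424 = 37.7972 − 5.83340 = 31.9638 atm
Ratio = 31.9638/35.4468 = 0.9017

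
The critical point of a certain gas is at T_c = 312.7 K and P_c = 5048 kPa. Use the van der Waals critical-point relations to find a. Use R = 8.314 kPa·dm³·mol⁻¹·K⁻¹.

a ≈ 564.9 kPa·dm⁶/mol²

From T_c = 8a/(27Rb) and P_c = a/(27b²): a = 27 R² T_c²/(64 P_c).
a = 27×(8.314)²×(312.7)²/(64×5048) = 182490208/323072 = 564.9 kPa·dm⁶/mol²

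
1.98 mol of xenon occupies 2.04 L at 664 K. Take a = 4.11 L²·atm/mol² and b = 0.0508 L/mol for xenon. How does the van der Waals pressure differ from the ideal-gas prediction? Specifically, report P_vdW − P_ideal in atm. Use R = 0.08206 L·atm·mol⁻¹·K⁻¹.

Ideal: P_ideal = nRT/V = (1.98)(0.08206)(664)/2.04 = 52.8853 atm
vdW: P = nRT/(V − nb) − a n²/V² = 107.886/1.93942 − 16.1128/4.16160 = 55.6280 − 3.87178 = 51.7562 atm
ΔP = 51.7562 − 52.8853 = -1.129 atm

ΔP ≈ -1.129 atm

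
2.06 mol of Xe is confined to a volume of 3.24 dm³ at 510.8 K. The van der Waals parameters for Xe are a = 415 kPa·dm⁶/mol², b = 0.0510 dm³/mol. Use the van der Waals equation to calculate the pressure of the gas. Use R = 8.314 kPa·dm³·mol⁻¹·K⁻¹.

P ≈ 2623 kPa

P = nRT/(V − nb) − a n²/V²
nRT/(V − nb) = (2.06)(8.314)(510.8)/(3.24 − 2.06×0.0510) = 8748.4/3.1349 = 2790.6 kPa
a n²/V² = (415)(2.06)²/(3.24)² = 167.76 kPa
P = 2790.6 − 167.76 = 2623 kPa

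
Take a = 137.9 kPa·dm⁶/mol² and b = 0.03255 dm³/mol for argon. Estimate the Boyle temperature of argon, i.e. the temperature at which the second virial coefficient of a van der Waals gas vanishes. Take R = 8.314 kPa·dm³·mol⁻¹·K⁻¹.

T_B ≈ 509.6 K

For a van der Waals gas the second virial coefficient B₂ = b − a/(RT) vanishes at T_B = a/(Rb).
T_B = 137.9/(8.314×0.03255) = 137.9/0.27062 = 509.6 K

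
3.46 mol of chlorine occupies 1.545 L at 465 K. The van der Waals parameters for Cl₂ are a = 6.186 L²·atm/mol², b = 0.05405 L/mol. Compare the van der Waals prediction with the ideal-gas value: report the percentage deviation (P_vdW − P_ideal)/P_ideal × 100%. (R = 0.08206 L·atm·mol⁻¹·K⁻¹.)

Ideal: P_ideal = nRT/V = (3.46)(0.08206)(465)/1.545 = 85.4539 atm
vdW: P = nRT/(V − nb) − a n²/V² = 132.026/1.35799 − 74.0563/2.38703 = 97.2216 − 31.0245 = 66.1971 atm
% deviation = (66.1971 − 85.4539)/85.4539 × 100% = -22.53%

-22.53 %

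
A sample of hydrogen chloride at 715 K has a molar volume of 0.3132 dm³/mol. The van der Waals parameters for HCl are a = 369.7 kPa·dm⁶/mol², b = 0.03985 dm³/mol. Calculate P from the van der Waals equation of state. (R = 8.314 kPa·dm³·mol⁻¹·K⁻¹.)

P = RT/(V_m − b) − a/V_m²
RT/(V_m − b) = (8.314)(715)/(0.3132 − 0.03985) = 5944.5/0.27335 = 21747 kPa
a/V_m² = 369.7/(0.3132)² = 3768.8 kPa
P = 21747 − 3768.8 = 17978 kPa

P ≈ 17978 kPa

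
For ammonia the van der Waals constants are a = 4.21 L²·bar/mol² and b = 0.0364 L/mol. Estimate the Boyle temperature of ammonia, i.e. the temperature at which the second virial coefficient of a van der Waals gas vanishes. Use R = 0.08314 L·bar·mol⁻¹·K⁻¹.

For a van der Waals gas the second virial coefficient B₂ = b − a/(RT) vanishes at T_B = a/(Rb).
T_B = 4.21/(0.08314×0.0364) = 4.21/0.0030263 = 1391 K

T_B ≈ 1391 K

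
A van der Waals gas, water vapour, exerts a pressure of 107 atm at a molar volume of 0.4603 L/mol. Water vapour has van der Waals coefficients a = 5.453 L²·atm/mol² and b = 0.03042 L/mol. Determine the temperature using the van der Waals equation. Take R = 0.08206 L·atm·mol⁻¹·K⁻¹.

T ≈ 695.4 K

T = (P + a/V_m²)(V_m − b)/R
P + a/V_m² = 107 + 5.453/(0.4603)² = 132.74 atm
V_m − b = 0.4603 − 0.03042 = 0.42988 L/mol
T = (132.74)(0.42988)/0.08206 = 695.4 K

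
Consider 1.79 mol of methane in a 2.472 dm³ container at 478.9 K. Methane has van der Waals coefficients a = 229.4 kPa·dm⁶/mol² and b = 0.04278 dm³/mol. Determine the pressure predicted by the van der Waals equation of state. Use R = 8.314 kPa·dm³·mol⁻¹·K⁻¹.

P ≈ 2855 kPa

P = nRT/(V − nb) − a n²/V²
nRT/(V − nb) = (1.79)(8.314)(478.9)/(2.472 − 1.79×0.04278) = 7127.0/2.3954 = 2975.3 kPa
a n²/V² = (229.4)(1.79)²/(2.472)² = 120.28 kPa
P = 2975.3 − 120.28 = 2855 kPa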